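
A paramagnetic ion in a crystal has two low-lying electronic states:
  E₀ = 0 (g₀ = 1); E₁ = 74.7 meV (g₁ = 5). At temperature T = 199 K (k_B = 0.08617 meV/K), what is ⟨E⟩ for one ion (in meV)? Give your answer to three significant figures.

k_BT = 0.08617 × 199 K = 17.148 meV.
Eᵢ/kT = 0, 4.3562.
Z = Σ gᵢe^(−Eᵢ/kT) = 1·e^(−0) + 5·e^(−4.3562) = 1.0000 + 0.064135 = 1.0641.
⟨E⟩ = Σ Eᵢ gᵢe^(−Eᵢ/kT) / Z = (0·1.0000 + 74.7·0.064135) / 1.0641 = 4.50 meV.

4.50 meV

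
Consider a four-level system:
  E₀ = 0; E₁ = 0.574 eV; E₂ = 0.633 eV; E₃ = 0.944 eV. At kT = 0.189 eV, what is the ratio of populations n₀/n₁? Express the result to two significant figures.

n₀/n₁ = exp[−(E₀−E₁)/kT] = exp(−(-0.574 eV)/(0.189 eV)) = exp(3.037) = 21.

21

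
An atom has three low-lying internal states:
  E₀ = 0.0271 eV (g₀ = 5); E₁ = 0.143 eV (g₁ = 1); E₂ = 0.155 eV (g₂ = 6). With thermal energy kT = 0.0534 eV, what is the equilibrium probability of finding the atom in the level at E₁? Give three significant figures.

Eᵢ/kT = 0.50749, 2.6779, 2.9026.
Z = Σ gᵢe^(−Eᵢ/kT) = 5·e^(−0.50749) + 1·e^(−2.6779) + 6·e^(−2.9026) = 3.0100 + 0.068707 + 0.32928 = 3.4080.
P₁ = g₁ e^(−E₁/kT) / Z = 0.068707/3.4080 = 0.0202.

0.0202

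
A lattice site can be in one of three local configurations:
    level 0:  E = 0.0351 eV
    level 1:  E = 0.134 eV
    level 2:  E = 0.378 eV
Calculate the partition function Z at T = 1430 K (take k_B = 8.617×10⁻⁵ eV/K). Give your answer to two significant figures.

Z = 1.1

k_BT = 8.617×10⁻⁵ × 1430 K = 0.1232 eV.
Eᵢ/kT = 0.2849, 1.088, 3.068.
Z = Σ e^(−Eᵢ/kT) = e^(−0.2849) + e^(−1.088) + e^(−3.068) = 0.7521 + 0.3369 + 0.04651 = 1.136.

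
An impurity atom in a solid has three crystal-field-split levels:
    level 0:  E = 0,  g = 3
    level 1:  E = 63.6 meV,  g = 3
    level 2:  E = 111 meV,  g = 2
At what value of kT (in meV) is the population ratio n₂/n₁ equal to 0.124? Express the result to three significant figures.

28.2 meV

n₂/n₁ = (g₂/g₁) exp[−(E₂−E₁)/kT] = 0.124.
⇒ (E₂−E₁)/kT = ln((2/3)/0.124) = ln(5.3763) = 1.6820.
kT = 47.4 meV / 1.6820 = 28.2 meV.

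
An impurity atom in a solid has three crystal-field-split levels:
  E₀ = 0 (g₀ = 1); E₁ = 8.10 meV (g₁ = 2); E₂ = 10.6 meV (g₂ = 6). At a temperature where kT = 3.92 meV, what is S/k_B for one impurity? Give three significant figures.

1.48

Eᵢ/kT = 0, 2.0663, 2.7041.
Z = Σ gᵢe^(−Eᵢ/kT) = 1·e^(−0) + 2·e^(−2.0663) + 6·e^(−2.7041) = 1.0000 + 0.25331 + 0.40158 = 1.6549.
⟨E⟩ = Σ EᵢPᵢ = 3.8120 meV.
S/k_B = ln Z + ⟨E⟩/kT = ln(1.6549) + 3.8120/3.92 = 0.50374 + 0.97245 = 1.48.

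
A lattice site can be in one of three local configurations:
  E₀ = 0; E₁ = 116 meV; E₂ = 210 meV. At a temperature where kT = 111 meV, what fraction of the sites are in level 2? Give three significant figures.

Eᵢ/kT = 0, 1.0450, 1.8919.
Z = Σ e^(−Eᵢ/kT) = e^(−0) + e^(−1.0450) + e^(−1.8919) = 1.0000 + 0.35169 + 0.15079 = 1.5025.
P₂ = e^(−E₂/kT) / Z = 0.15079/1.5025 = 0.100.

0.100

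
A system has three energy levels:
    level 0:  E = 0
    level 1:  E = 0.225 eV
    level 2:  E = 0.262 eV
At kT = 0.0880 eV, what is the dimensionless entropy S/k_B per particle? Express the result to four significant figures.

0.4310

Eᵢ/kT = 0, 2.55682, 2.97727.
Z = Σ e^(−Eᵢ/kT) = e^(−0) + e^(−2.55682) + e^(−2.97727) = 1.00000 + 0.0775510 + 0.0509317 = 1.12848.
⟨E⟩ = Σ EᵢPᵢ = 0.0272872 eV.
S/k_B = ln Z + ⟨E⟩/kT = ln(1.12848) + 0.0272872/0.0880 = 0.120872 + 0.310082 = 0.4310.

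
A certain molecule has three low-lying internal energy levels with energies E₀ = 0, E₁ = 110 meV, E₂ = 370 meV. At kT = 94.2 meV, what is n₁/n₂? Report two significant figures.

n₁/n₂ = exp[−(E₁−E₂)/kT] = exp(−(-260 meV)/(94.2 meV)) = exp(2.760) = 16.

16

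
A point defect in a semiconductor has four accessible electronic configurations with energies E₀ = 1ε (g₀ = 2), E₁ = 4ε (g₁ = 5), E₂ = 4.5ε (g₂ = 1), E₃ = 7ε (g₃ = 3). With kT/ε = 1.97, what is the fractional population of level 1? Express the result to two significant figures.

Eᵢ/kT = 0.5076, 2.030, 2.284, 3.553.
Z = Σ gᵢe^(−Eᵢ/kT) = 2·e^(−0.5076) + 5·e^(−2.030) + 1·e^(−2.284) + 3·e^(−3.553) = 1.204 + 0.6567 + 0.1019 + 0.08592 = 2.049.
P₁ = g₁ e^(−E₁/kT) / Z = 0.6567/2.049 = 0.32.

0.32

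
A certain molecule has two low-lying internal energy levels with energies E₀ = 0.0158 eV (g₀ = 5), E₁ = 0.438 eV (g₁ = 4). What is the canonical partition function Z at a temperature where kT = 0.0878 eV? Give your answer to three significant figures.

Eᵢ/kT = 0.17995, 4.9886.
Z = Σ gᵢe^(−Eᵢ/kT) = 5·e^(−0.17995) + 4·e^(−4.9886) = 4.1766 + 0.027261 = 4.2039.

Z = 4.20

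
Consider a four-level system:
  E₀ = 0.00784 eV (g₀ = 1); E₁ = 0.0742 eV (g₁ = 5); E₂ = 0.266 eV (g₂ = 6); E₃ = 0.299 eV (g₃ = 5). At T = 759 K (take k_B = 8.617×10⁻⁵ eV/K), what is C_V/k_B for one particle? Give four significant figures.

0.8836

k_BT = 8.617×10⁻⁵ × 759 K = 0.0654030 eV.
Eᵢ/kT = 0.119872, 1.13450, 4.06709, 4.57166.
Z = Σ gᵢe^(−Eᵢ/kT) = 1·e^(−0.119872) + 5·e^(−1.13450) + 6·e^(−4.06709) + 5·e^(−4.57166) = 0.887034 + 1.60791 + 0.102763 + 0.0517039 = 2.64941.
⟨E⟩ = 0.0638088 eV, ⟨E²⟩ = 0.00785102 eV².
C_V/k_B = (⟨E²⟩ − ⟨E⟩²)/(kT)² = (0.00785102 − 0.00407156)/0.00427755 = 0.8836.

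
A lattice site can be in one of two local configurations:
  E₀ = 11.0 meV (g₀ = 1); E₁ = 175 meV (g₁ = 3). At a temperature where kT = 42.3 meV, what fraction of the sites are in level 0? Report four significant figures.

0.9415

Eᵢ/kT = 0.260047, 4.13712.
Z = Σ gᵢe^(−Eᵢ/kT) = 1·e^(−0.260047) + 3·e^(−4.13712) = 0.771015 + 0.0479063 = 0.818921.
P₀ = g₀ e^(−E₀/kT) / Z = 0.771015/0.818921 = 0.9415.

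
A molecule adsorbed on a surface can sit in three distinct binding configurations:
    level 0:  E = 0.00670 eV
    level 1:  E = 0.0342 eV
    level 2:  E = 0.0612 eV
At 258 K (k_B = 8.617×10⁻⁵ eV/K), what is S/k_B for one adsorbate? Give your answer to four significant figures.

0.7338

k_BT = 8.617×10⁻⁵ × 258 K = 0.0222319 eV.
Eᵢ/kT = 0.301369, 1.53833, 2.75280.
Z = Σ e^(−Eᵢ/kT) = e^(−0.301369) + e^(−1.53833) + e^(−2.75280) = 0.739805 + 0.214739 + 0.0637491 = 1.01829.
⟨E⟩ = Σ EᵢPᵢ = 0.0159112 eV.
S/k_B = ln Z + ⟨E⟩/kT = ln(1.01829) + 0.0159112/0.0222319 = 0.0181247 + 0.715692 = 0.7338.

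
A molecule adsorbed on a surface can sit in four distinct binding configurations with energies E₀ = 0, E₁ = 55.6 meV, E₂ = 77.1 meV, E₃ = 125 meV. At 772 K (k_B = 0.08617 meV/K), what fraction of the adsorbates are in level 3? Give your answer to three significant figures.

k_BT = 0.08617 × 772 K = 66.523 meV.
Eᵢ/kT = 0, 0.83580, 1.1590, 1.8790.
Z = Σ e^(−Eᵢ/kT) = e^(−0) + e^(−0.83580) + e^(−1.1590) + e^(−1.8790) = 1.0000 + 0.43353 + 0.31380 + 0.15274 = 1.9001.
P₃ = e^(−E₃/kT) / Z = 0.15274/1.9001 = 0.0804.

0.0804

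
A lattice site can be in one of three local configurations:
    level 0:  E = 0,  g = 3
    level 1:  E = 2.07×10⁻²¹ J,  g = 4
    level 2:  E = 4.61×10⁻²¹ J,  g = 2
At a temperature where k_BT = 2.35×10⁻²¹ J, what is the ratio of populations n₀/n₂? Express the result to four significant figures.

10.67

n₀/n₂ = (g₀/g₂) exp[−(E₀−E₂)/kT] = (3/2) × exp(−(-4.61 ×10⁻²¹ J)/(2.35 ×10⁻²¹ J)) = (3/2) × exp(1.96170) = 10.67.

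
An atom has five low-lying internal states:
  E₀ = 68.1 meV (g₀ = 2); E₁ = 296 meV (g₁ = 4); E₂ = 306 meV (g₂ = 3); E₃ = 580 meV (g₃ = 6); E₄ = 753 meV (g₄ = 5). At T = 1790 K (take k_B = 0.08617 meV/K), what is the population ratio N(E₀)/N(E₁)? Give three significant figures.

k_BT = 0.08617 × 1790 K = 154.24 meV.
n₀/n₁ = (g₀/g₁) exp[−(E₀−E₁)/kT] = (2/4) × exp(−(-227.9 meV)/(154.24 meV)) = (2/4) × exp(1.4776) = 2.19.

2.19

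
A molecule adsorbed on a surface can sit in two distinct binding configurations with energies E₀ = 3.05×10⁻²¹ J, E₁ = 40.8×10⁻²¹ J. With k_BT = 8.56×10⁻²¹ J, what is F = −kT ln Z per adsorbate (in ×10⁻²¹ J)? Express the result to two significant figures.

2.9 ×10⁻²¹ J

Eᵢ/kT = 0.3563, 4.766.
Z = Σ e^(−Eᵢ/kT) = e^(−0.3563) + e^(−4.766) = 0.7003 + 0.008514 = 0.7088.
F = −kT ln Z = −8.56 × ln(0.7088) = −8.56 × -0.3442 = 2.9 ×10⁻²¹ J.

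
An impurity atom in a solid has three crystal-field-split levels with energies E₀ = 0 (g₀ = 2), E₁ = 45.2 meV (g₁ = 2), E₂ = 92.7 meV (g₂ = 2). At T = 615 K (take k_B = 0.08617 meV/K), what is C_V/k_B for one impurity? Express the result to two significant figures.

k_BT = 0.08617 × 615 K = 52.99 meV.
Eᵢ/kT = 0, 0.8530, 1.749.
Z = Σ gᵢe^(−Eᵢ/kT) = 2·e^(−0) + 2·e^(−0.8530) + 2·e^(−1.749) = 2.000 + 0.8523 + 0.3479 = 3.200.
⟨E⟩ = 22.12 meV, ⟨E²⟩ = 1478 meV².
C_V/k_B = (⟨E²⟩ − ⟨E⟩²)/(kT)² = (1478 − 489.3)/2808 = 0.35.

0.35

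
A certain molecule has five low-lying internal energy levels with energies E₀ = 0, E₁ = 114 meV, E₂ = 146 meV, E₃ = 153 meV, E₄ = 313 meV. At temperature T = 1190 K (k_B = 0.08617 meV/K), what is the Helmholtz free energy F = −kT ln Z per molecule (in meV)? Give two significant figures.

-63 meV

k_BT = 0.08617 × 1190 K = 102.5 meV.
Eᵢ/kT = 0, 1.112, 1.424, 1.493, 3.054.
Z = Σ e^(−Eᵢ/kT) = e^(−0) + e^(−1.112) + e^(−1.424) + e^(−1.493) + e^(−3.054) = 1.000 + 0.3289 + 0.2407 + 0.2247 + 0.04717 = 1.841.
F = −kT ln Z = −102.5 × ln(1.841) = −102.5 × 0.6103 = -63 meV.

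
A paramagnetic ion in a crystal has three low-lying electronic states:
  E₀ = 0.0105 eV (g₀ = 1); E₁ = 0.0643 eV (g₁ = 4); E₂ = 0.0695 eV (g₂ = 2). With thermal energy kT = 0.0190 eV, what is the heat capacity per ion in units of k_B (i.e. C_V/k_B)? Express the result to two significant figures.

1.6

Eᵢ/kT = 0.5526, 3.384, 3.658.
Z = Σ gᵢe^(−Eᵢ/kT) = 1·e^(−0.5526) + 4·e^(−3.384) + 2·e^(−3.658) = 0.5755 + 0.1356 + 0.05157 = 0.7627.
⟨E⟩ = 0.02405 eV, ⟨E²⟩ = 0.001145 eV².
C_V/k_B = (⟨E²⟩ − ⟨E⟩²)/(kT)² = (0.001145 − 0.0005784)/0.0003610 = 1.6.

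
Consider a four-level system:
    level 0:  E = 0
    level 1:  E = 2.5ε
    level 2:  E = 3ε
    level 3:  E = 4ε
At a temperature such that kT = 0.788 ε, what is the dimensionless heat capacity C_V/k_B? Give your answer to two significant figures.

0.79

Eᵢ/kT = 0, 3.173, 3.807, 5.076.
Z = Σ e^(−Eᵢ/kT) = e^(−0) + e^(−3.173) + e^(−3.807) + e^(−5.076) = 1.000 + 0.04188 + 0.02221 + 0.006245 = 1.070.
⟨E⟩ = 0.1835 ε, ⟨E²⟩ = 0.5248 ε².
C_V/k_B = (⟨E²⟩ − ⟨E⟩²)/(kT)² = (0.5248 − 0.03367)/0.6209 = 0.79.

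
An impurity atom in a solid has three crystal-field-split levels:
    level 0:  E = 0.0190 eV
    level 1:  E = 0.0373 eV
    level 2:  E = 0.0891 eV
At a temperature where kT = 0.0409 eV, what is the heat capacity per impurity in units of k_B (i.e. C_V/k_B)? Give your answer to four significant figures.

Eᵢ/kT = 0.464548, 0.911980, 2.17848.
Z = Σ e^(−Eᵢ/kT) = e^(−0.464548) + e^(−0.911980) + e^(−2.17848) = 0.628419 + 0.401728 + 0.113213 = 1.14336.
⟨E⟩ = 0.0323710 eV, ⟨E²⟩ = 0.00147334 eV².
C_V/k_B = (⟨E²⟩ − ⟨E⟩²)/(kT)² = (0.00147334 − 0.00104788)/0.00167281 = 0.2543.

0.2543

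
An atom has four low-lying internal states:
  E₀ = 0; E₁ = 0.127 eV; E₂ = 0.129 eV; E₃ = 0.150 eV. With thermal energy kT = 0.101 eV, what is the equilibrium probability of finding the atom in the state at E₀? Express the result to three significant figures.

Eᵢ/kT = 0, 1.2574, 1.2772, 1.4851.
Z = Σ e^(−Eᵢ/kT) = e^(−0) + e^(−1.2574) + e^(−1.2772) + e^(−1.4851) = 1.0000 + 0.28439 + 0.27882 + 0.22648 = 1.7897.
P₀ = e^(−E₀/kT) / Z = 1.0000/1.7897 = 0.559.

0.559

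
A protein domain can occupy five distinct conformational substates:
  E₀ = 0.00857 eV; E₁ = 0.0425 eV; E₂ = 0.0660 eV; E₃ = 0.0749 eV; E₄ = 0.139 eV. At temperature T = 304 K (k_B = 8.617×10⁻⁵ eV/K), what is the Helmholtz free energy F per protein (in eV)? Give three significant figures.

-0.00156 eV

k_BT = 8.617×10⁻⁵ × 304 K = 0.026196 eV.
Eᵢ/kT = 0.32715, 1.6224, 2.5195, 2.8592, 5.3062.
Z = Σ e^(−Eᵢ/kT) = e^(−0.32715) + e^(−1.6224) + e^(−2.5195) + e^(−2.8592) + e^(−5.3062) = 0.72098 + 0.19742 + 0.080500 + 0.057315 + 0.0049607 = 1.0612.
F = −kT ln Z = −0.026196 × ln(1.0612) = −0.026196 × 0.059400 = -0.00156 eV.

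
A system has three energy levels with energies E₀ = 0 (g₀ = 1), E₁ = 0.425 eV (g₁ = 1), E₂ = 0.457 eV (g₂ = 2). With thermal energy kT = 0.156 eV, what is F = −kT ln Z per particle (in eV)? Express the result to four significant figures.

-0.02482 eV

Eᵢ/kT = 0, 2.72436, 2.92949.
Z = Σ gᵢe^(−Eᵢ/kT) = 1·e^(−0) + 1·e^(−2.72436) + 2·e^(−2.92949) = 1.00000 + 0.0655882 + 0.106849 = 1.17244.
F = −kT ln Z = −0.156 × ln(1.17244) = −0.156 × 0.159087 = -0.02482 eV.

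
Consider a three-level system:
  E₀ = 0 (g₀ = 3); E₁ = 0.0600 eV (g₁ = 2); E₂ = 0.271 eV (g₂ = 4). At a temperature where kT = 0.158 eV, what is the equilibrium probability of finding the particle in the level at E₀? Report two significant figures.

Eᵢ/kT = 0, 0.3797, 1.715.
Z = Σ gᵢe^(−Eᵢ/kT) = 3·e^(−0) + 2·e^(−0.3797) + 4·e^(−1.715) = 3.000 + 1.368 + 0.7199 = 5.088.
P₀ = g₀ e^(−E₀/kT) / Z = 3.000/5.088 = 0.59.

0.59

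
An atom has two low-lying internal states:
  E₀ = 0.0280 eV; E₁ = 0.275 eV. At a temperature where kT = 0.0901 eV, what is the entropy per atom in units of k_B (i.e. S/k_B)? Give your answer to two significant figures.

0.23

Eᵢ/kT = 0.3108, 3.052.
Z = Σ e^(−Eᵢ/kT) = e^(−0.3108) + e^(−3.052) = 0.7329 + 0.04726 = 0.7802.
⟨E⟩ = Σ EᵢPᵢ = 0.04296 eV.
S/k_B = ln Z + ⟨E⟩/kT = ln(0.7802) + 0.04296/0.0901 = -0.2482 + 0.4768 = 0.23.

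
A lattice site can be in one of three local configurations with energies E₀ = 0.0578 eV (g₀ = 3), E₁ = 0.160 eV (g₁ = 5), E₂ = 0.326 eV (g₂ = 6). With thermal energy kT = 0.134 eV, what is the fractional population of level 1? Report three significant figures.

0.380

Eᵢ/kT = 0.43134, 1.1940, 2.4328.
Z = Σ gᵢe^(−Eᵢ/kT) = 3·e^(−0.43134) + 5·e^(−1.1940) + 6·e^(−2.4328) = 1.9489 + 1.5150 + 0.52674 = 3.9906.
P₁ = g₁ e^(−E₁/kT) / Z = 1.5150/3.9906 = 0.380.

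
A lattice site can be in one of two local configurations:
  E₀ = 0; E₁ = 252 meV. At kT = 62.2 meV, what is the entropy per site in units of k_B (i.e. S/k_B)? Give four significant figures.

Eᵢ/kT = 0, 4.05145.
Z = Σ e^(−Eᵢ/kT) = e^(−0) + e^(−4.05145) = 1.00000 + 0.0173971 = 1.01740.
⟨E⟩ = Σ EᵢPᵢ = 4.30909 meV.
S/k_B = ln Z + ⟨E⟩/kT = ln(1.01740) + 4.30909/62.2 = 0.0172504 + 0.0692780 = 0.08653.

0.08653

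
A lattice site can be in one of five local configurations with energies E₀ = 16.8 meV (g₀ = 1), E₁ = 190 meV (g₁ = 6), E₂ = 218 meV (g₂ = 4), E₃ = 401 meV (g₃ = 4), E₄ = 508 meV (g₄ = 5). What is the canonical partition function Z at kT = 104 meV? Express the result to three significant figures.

Eᵢ/kT = 0.16154, 1.8269, 2.0962, 3.8558, 4.8846.
Z = Σ gᵢe^(−Eᵢ/kT) = 1·e^(−0.16154) + 6·e^(−1.8269) + 4·e^(−2.0962) + 4·e^(−3.8558) + 5·e^(−4.8846) = 0.85083 + 0.96547 + 0.49169 + 0.084627 + 0.037811 = 2.4304.

Z = 2.43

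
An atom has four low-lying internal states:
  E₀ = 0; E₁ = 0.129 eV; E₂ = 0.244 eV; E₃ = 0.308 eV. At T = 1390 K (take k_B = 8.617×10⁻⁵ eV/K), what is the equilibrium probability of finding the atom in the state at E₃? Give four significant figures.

k_BT = 8.617×10⁻⁵ × 1390 K = 0.119776 eV.
Eᵢ/kT = 0, 1.07701, 2.03714, 2.57147.
Z = Σ e^(−Eᵢ/kT) = e^(−0) + e^(−1.07701) + e^(−2.03714) + e^(−2.57147) = 1.00000 + 0.340612 + 0.130401 + 0.0764231 = 1.54744.
P₃ = e^(−E₃/kT) / Z = 0.0764231/1.54744 = 0.04939.

0.04939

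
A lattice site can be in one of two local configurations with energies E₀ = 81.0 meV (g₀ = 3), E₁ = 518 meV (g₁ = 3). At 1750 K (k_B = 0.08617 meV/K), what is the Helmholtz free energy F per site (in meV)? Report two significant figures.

k_BT = 0.08617 × 1750 K = 150.8 meV.
Eᵢ/kT = 0.5371, 3.435.
Z = Σ gᵢe^(−Eᵢ/kT) = 3·e^(−0.5371) + 3·e^(−3.435) = 1.753 + 0.09668 = 1.850.
F = −kT ln Z = −150.8 × ln(1.850) = −150.8 × 0.6152 = -93 meV.

-93 meV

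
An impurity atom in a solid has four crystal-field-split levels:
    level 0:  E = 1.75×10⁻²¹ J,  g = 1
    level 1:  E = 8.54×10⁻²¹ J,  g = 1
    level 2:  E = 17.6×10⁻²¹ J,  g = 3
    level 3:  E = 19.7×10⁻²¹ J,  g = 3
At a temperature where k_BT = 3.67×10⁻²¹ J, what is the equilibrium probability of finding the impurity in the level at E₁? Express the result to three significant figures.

Eᵢ/kT = 0.47684, 2.3270, 4.7956, 5.3678.
Z = Σ gᵢe^(−Eᵢ/kT) = 1·e^(−0.47684) + 1·e^(−2.3270) + 3·e^(−4.7956) + 3·e^(−5.3678) = 0.62074 + 0.097588 + 0.024798 + 0.013993 = 0.75712.
P₁ = g₁ e^(−E₁/kT) / Z = 0.097588/0.75712 = 0.129.

0.129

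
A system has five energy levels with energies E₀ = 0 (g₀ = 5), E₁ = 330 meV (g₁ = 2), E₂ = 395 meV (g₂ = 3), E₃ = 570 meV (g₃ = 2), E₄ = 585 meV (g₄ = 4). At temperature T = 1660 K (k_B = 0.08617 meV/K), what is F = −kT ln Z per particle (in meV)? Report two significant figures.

-240 meV

k_BT = 0.08617 × 1660 K = 143.0 meV.
Eᵢ/kT = 0, 2.308, 2.762, 3.986, 4.091.
Z = Σ gᵢe^(−Eᵢ/kT) = 5·e^(−0) + 2·e^(−2.308) + 3·e^(−2.762) + 2·e^(−3.986) + 4·e^(−4.091) = 5.000 + 0.1989 + 0.1895 + 0.03715 + 0.06689 = 5.492.
F = −kT ln Z = −143.0 × ln(5.492) = −143.0 × 1.703 = -240 meV.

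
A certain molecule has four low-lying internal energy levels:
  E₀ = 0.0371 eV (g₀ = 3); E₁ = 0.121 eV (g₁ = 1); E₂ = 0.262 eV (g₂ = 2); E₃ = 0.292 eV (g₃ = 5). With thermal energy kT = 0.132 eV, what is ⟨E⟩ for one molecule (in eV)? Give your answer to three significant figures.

0.104 eV

Eᵢ/kT = 0.28106, 0.91667, 1.9848, 2.2121.
Z = Σ gᵢe^(−Eᵢ/kT) = 3·e^(−0.28106) + 1·e^(−0.91667) + 2·e^(−1.9848) + 5·e^(−2.2121) = 2.2649 + 0.39985 + 0.27482 + 0.54735 = 3.4869.
⟨E⟩ = Σ Eᵢ gᵢe^(−Eᵢ/kT) / Z = (0.0371·2.2649 + 0.121·0.39985 + 0.262·0.27482 + 0.292·0.54735) / 3.4869 = 0.104 eV.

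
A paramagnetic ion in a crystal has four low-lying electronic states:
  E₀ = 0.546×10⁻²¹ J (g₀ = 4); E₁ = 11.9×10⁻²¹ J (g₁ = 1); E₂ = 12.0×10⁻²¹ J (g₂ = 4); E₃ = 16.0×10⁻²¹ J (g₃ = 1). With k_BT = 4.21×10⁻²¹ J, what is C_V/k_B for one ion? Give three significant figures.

0.587

Eᵢ/kT = 0.12969, 2.8266, 2.8504, 3.8005.
Z = Σ gᵢe^(−Eᵢ/kT) = 4·e^(−0.12969) + 1·e^(−2.8266) + 4·e^(−2.8504) + 1·e^(−3.8005) = 3.5135 + 0.059214 + 0.23128 + 0.022360 = 3.8264.
⟨E⟩ = 1.5043, ⟨E²⟩ = 12.665.
C_V/k_B = (⟨E²⟩ − ⟨E⟩²)/(kT)² = (12.665 − 2.2629)/17.724 = 0.587.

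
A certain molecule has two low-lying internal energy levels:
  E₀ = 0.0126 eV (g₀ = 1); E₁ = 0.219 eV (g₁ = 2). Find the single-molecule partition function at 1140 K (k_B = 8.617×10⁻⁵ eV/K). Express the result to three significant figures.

Z = 1.09

k_BT = 8.617×10⁻⁵ × 1140 K = 0.098234 eV.
Eᵢ/kT = 0.12827, 2.2294.
Z = Σ gᵢe^(−Eᵢ/kT) = 1·e^(−0.12827) + 2·e^(−2.2294) = 0.87962 + 0.21519 = 1.0948.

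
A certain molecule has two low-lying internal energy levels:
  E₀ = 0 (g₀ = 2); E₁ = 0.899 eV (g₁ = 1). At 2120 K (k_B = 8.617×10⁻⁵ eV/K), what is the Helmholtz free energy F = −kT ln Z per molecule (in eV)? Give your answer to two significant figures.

k_BT = 8.617×10⁻⁵ × 2120 K = 0.1827 eV.
Eᵢ/kT = 0, 4.921.
Z = Σ gᵢe^(−Eᵢ/kT) = 2·e^(−0) + 1·e^(−4.921) = 2.000 + 0.007292 = 2.007.
F = −kT ln Z = −0.1827 × ln(2.007) = −0.1827 × 0.6966 = -0.13 eV.

-0.13 eV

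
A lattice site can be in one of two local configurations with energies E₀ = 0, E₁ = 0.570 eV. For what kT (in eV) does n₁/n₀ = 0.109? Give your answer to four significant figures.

n₁/n₀ = exp[−(E₁−E₀)/kT] = 0.109.
⇒ (E₁−E₀)/kT = ln(1/0.109) = ln(9.17431) = 2.21641.
kT = 0.570 eV / 2.21641 = 0.2572 eV.

0.2572 eV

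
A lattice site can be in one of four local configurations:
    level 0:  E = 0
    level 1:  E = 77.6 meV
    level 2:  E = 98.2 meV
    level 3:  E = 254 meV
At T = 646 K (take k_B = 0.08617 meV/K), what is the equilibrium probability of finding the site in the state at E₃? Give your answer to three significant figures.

k_BT = 0.08617 × 646 K = 55.666 meV.
Eᵢ/kT = 0, 1.3940, 1.7641, 4.5629.
Z = Σ e^(−Eᵢ/kT) = e^(−0) + e^(−1.3940) + e^(−1.7641) + e^(−4.5629) = 1.0000 + 0.24808 + 0.17134 + 0.010432 = 1.4299.
P₃ = e^(−E₃/kT) / Z = 0.010432/1.4299 = 0.00730.

0.00730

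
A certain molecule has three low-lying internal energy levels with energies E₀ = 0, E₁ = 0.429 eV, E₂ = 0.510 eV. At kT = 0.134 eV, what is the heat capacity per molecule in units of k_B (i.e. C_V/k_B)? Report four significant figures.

Eᵢ/kT = 0, 3.20149, 3.80597.
Z = Σ e^(−Eᵢ/kT) = e^(−0) + e^(−3.20149) + e^(−3.80597) = 1.00000 + 0.0407015 + 0.0222376 = 1.06294.
⟨E⟩ = 0.0270967 eV, ⟨E²⟩ = 0.0124887 eV².
C_V/k_B = (⟨E²⟩ − ⟨E⟩²)/(kT)² = (0.0124887 − 0.000734231)/0.0179560 = 0.6546.

0.6546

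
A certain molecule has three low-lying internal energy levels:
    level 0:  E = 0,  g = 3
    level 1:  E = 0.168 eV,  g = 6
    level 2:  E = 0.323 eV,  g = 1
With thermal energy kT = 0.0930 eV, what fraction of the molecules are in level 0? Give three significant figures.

0.747

Eᵢ/kT = 0, 1.8065, 3.4731.
Z = Σ gᵢe^(−Eᵢ/kT) = 3·e^(−0) + 6·e^(−1.8065) + 1·e^(−3.4731) = 3.0000 + 0.98537 + 0.031021 = 4.0164.
P₀ = g₀ e^(−E₀/kT) / Z = 3.0000/4.0164 = 0.747.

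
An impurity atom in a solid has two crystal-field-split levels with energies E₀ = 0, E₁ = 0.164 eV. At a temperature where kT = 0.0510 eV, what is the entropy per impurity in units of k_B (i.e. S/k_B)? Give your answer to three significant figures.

0.163

Eᵢ/kT = 0, 3.2157.
Z = Σ e^(−Eᵢ/kT) = e^(−0) + e^(−3.2157) = 1.0000 + 0.040127 = 1.0401.
⟨E⟩ = Σ EᵢPᵢ = 0.0063271 eV.
S/k_B = ln Z + ⟨E⟩/kT = ln(1.0401) + 0.0063271/0.0510 = 0.039317 + 0.12406 = 0.163.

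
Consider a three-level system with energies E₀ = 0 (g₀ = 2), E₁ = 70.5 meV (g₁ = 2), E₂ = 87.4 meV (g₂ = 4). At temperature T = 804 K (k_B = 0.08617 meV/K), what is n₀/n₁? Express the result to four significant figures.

k_BT = 0.08617 × 804 K = 69.2807 meV.
n₀/n₁ = (g₀/g₁) exp[−(E₀−E₁)/kT] = (2/2) × exp(−(-70.5 meV)/(69.2807 meV)) = (2/2) × exp(1.01760) = 2.767.

2.767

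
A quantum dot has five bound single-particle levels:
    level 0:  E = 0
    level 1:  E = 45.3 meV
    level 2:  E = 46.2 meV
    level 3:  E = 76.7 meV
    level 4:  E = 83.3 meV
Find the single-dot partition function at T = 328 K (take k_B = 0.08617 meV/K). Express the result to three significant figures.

Z = 1.52

k_BT = 0.08617 × 328 K = 28.264 meV.
Eᵢ/kT = 0, 1.6027, 1.6346, 2.7137, 2.9472.
Z = Σ e^(−Eᵢ/kT) = e^(−0) + e^(−1.6027) + e^(−1.6346) + e^(−2.7137) + e^(−2.9472) = 1.0000 + 0.20135 + 0.19503 + 0.066291 + 0.052486 = 1.5152.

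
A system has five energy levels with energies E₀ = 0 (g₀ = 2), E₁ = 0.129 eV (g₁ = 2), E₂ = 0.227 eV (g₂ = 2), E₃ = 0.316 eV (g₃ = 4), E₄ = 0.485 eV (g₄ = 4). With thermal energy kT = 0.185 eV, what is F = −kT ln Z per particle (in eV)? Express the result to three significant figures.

-0.282 eV

Eᵢ/kT = 0, 0.69730, 1.2270, 1.7081, 2.6216.
Z = Σ gᵢe^(−Eᵢ/kT) = 2·e^(−0) + 2·e^(−0.69730) + 2·e^(−1.2270) + 4·e^(−1.7081) + 4·e^(−2.6216) = 2.0000 + 0.99586 + 0.58634 + 0.72484 + 0.29075 = 4.5978.
F = −kT ln Z = −0.185 × ln(4.5978) = −0.185 × 1.5256 = -0.282 eV.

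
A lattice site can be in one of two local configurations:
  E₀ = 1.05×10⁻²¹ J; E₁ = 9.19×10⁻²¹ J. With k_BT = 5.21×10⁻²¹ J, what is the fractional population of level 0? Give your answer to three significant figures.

Eᵢ/kT = 0.20154, 1.7639.
Z = Σ e^(−Eᵢ/kT) = e^(−0.20154) + e^(−1.7639) = 0.81747 + 0.17138 = 0.98885.
P₀ = e^(−E₀/kT) / Z = 0.81747/0.98885 = 0.827.

0.827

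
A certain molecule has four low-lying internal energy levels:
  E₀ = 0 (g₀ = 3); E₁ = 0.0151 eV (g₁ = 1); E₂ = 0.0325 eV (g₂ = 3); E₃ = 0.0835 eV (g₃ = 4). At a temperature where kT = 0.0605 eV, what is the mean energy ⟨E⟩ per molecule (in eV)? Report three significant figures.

Eᵢ/kT = 0, 0.24959, 0.53719, 1.3802.
Z = Σ gᵢe^(−Eᵢ/kT) = 3·e^(−0) + 1·e^(−0.24959) + 3·e^(−0.53719) + 4·e^(−1.3802) = 3.0000 + 0.77912 + 1.7532 + 1.0061 = 6.5384.
⟨E⟩ = Σ Eᵢ gᵢe^(−Eᵢ/kT) / Z = (0·3.0000 + 0.0151·0.77912 + 0.0325·1.7532 + 0.0835·1.0061) / 6.5384 = 0.0234 eV.

0.0234 eV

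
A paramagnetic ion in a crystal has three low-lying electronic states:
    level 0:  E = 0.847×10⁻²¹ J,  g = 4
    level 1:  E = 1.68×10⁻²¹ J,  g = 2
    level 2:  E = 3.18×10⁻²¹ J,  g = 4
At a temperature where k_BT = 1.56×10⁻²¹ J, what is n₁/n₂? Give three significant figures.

1.31

n₁/n₂ = (g₁/g₂) exp[−(E₁−E₂)/kT] = (2/4) × exp(−(-1.50 ×10⁻²¹ J)/(1.56 ×10⁻²¹ J)) = (2/4) × exp(0.96154) = 1.31.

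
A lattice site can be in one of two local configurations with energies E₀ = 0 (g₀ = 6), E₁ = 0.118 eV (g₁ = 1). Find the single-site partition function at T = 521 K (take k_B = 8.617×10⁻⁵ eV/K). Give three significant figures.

k_BT = 8.617×10⁻⁵ × 521 K = 0.044895 eV.
Eᵢ/kT = 0, 2.6284.
Z = Σ gᵢe^(−Eᵢ/kT) = 6·e^(−0) + 1·e^(−2.6284) = 6.0000 + 0.072194 = 6.0722.

Z = 6.07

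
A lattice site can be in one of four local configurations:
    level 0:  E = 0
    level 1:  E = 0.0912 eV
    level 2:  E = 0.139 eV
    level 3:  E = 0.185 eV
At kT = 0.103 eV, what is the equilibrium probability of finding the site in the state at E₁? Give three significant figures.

0.224

Eᵢ/kT = 0, 0.88544, 1.3495, 1.7961.
Z = Σ e^(−Eᵢ/kT) = e^(−0) + e^(−0.88544) + e^(−1.3495) + e^(−1.7961) = 1.0000 + 0.41253 + 0.25937 + 0.16594 = 1.8378.
P₁ = e^(−E₁/kT) / Z = 0.41253/1.8378 = 0.224.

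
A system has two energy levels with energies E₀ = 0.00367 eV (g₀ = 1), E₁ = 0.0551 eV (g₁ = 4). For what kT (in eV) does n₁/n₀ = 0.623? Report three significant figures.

0.0277 eV

n₁/n₀ = (g₁/g₀) exp[−(E₁−E₀)/kT] = 0.623.
⇒ (E₁−E₀)/kT = ln((4/1)/0.623) = ln(6.4205) = 1.8595.
kT = 0.05143 eV / 1.8595 = 0.0277 eV.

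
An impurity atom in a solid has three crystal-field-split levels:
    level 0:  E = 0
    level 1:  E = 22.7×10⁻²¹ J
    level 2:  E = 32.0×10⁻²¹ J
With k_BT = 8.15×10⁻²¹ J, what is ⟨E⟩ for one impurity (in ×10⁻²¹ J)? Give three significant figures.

Eᵢ/kT = 0, 2.7853, 3.9264.
Z = Σ e^(−Eᵢ/kT) = e^(−0) + e^(−2.7853) + e^(−3.9264) = 1.0000 + 0.061711 + 0.019715 = 1.0814.
⟨E⟩ = Σ Eᵢ e^(−Eᵢ/kT) / Z = (0·1.0000 + 22.7·0.061711 + 32.0·0.019715) / 1.0814 = 1.88 ×10⁻²¹ J.

1.88 ×10⁻²¹ J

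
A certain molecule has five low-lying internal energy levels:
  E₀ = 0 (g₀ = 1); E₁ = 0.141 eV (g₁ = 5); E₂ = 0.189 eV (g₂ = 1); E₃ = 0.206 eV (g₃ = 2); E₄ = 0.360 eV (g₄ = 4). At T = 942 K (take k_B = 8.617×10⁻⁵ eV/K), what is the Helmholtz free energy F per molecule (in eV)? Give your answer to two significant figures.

-0.063 eV

k_BT = 8.617×10⁻⁵ × 942 K = 0.08117 eV.
Eᵢ/kT = 0, 1.737, 2.328, 2.538, 4.435.
Z = Σ gᵢe^(−Eᵢ/kT) = 1·e^(−0) + 5·e^(−1.737) + 1·e^(−2.328) + 2·e^(−2.538) + 4·e^(−4.435) = 1.000 + 0.8802 + 0.09749 + 0.1580 + 0.04742 = 2.183.
F = −kT ln Z = −0.08117 × ln(2.183) = −0.08117 × 0.7807 = -0.063 eV.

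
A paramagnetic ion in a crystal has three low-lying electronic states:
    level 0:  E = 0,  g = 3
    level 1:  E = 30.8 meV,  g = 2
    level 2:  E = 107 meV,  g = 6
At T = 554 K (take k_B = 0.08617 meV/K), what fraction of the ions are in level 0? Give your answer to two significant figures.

0.64

k_BT = 0.08617 × 554 K = 47.74 meV.
Eᵢ/kT = 0, 0.6452, 2.241.
Z = Σ gᵢe^(−Eᵢ/kT) = 3·e^(−0) + 2·e^(−0.6452) + 6·e^(−2.241) = 3.000 + 1.049 + 0.6381 = 4.687.
P₀ = g₀ e^(−E₀/kT) / Z = 3.000/4.687 = 0.64.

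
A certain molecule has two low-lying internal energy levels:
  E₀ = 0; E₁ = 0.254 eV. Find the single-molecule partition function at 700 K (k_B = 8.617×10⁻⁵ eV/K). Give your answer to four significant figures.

k_BT = 8.617×10⁻⁵ × 700 K = 0.0603190 eV.
Eᵢ/kT = 0, 4.21095.
Z = Σ e^(−Eᵢ/kT) = e^(−0) + e^(−4.21095) = 1.00000 + 0.0148323 = 1.01483.

Z = 1.015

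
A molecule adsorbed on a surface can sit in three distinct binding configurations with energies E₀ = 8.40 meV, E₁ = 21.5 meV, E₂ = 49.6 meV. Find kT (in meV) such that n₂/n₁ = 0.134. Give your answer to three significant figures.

14.0 meV

n₂/n₁ = exp[−(E₂−E₁)/kT] = 0.134.
⇒ (E₂−E₁)/kT = ln(1/0.134) = ln(7.4627) = 2.0099.
kT = 28.1 meV / 2.0099 = 14.0 meV.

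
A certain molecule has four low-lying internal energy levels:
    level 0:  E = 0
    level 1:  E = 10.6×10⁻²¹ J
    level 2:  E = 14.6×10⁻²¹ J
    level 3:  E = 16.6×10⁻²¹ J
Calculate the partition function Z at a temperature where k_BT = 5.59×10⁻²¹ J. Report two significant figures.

Eᵢ/kT = 0, 1.896, 2.612, 2.970.
Z = Σ e^(−Eᵢ/kT) = e^(−0) + e^(−1.896) + e^(−2.612) + e^(−2.970) = 1.000 + 0.1502 + 0.07339 + 0.05130 = 1.275.

Z = 1.3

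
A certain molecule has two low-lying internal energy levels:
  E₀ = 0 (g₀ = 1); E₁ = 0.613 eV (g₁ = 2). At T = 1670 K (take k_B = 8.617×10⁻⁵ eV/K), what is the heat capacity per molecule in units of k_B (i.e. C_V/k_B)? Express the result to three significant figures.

k_BT = 8.617×10⁻⁵ × 1670 K = 0.14390 eV.
Eᵢ/kT = 0, 4.2599.
Z = Σ gᵢe^(−Eᵢ/kT) = 1·e^(−0) + 2·e^(−4.2599) = 1.0000 + 0.028247 = 1.0282.
⟨E⟩ = 0.016841 eV, ⟨E²⟩ = 0.010323 eV².
C_V/k_B = (⟨E²⟩ − ⟨E⟩²)/(kT)² = (0.010323 − 0.00028362)/0.020707 = 0.485.

0.485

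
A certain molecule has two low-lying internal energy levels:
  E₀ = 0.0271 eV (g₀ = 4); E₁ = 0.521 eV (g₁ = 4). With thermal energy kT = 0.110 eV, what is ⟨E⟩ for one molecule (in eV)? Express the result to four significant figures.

Eᵢ/kT = 0.246364, 4.73636.
Z = Σ gᵢe^(−Eᵢ/kT) = 4·e^(−0.246364) + 4·e^(−4.73636) = 3.12655 + 0.0350821 = 3.16163.
⟨E⟩ = Σ Eᵢ gᵢe^(−Eᵢ/kT) / Z = (0.0271·3.12655 + 0.521·0.0350821) / 3.16163 = 0.03258 eV.

0.03258 eV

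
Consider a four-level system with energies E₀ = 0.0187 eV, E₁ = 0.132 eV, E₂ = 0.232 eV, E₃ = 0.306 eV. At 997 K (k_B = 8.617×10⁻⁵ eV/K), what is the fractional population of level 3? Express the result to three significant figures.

0.0255

k_BT = 8.617×10⁻⁵ × 997 K = 0.085911 eV.
Eᵢ/kT = 0.21767, 1.5365, 2.7005, 3.5618.
Z = Σ e^(−Eᵢ/kT) = e^(−0.21767) + e^(−1.5365) + e^(−2.7005) + e^(−3.5618) = 0.80439 + 0.21513 + 0.067172 + 0.028388 = 1.1151.
P₃ = e^(−E₃/kT) / Z = 0.028388/1.1151 = 0.0255.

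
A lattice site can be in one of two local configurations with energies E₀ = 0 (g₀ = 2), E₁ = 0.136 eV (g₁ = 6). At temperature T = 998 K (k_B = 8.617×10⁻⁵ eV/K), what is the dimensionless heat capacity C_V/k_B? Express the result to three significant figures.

0.590

k_BT = 8.617×10⁻⁵ × 998 K = 0.085998 eV.
Eᵢ/kT = 0, 1.5814.
Z = Σ gᵢe^(−Eᵢ/kT) = 2·e^(−0) + 6·e^(−1.5814) = 2.0000 + 1.2341 = 3.2341.
⟨E⟩ = 0.051896 eV, ⟨E²⟩ = 0.0070579 eV².
C_V/k_B = (⟨E²⟩ − ⟨E⟩²)/(kT)² = (0.0070579 − 0.0026932)/0.0073957 = 0.590.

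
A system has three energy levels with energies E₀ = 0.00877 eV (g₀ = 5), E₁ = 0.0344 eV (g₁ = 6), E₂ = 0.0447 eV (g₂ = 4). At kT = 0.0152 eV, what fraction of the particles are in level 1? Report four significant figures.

0.1713

Eᵢ/kT = 0.576974, 2.26316, 2.94079.
Z = Σ gᵢe^(−Eᵢ/kT) = 5·e^(−0.576974) + 6·e^(−2.26316) + 4·e^(−2.94079) = 2.80798 + 0.624128 + 0.211296 = 3.64340.
P₁ = g₁ e^(−E₁/kT) / Z = 0.624128/3.64340 = 0.1713.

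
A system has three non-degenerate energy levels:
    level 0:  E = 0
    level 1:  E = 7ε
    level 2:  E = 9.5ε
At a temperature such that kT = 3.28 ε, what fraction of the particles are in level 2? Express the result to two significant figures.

Eᵢ/kT = 0, 2.134, 2.896.
Z = Σ e^(−Eᵢ/kT) = e^(−0) + e^(−2.134) + e^(−2.896) = 1.000 + 0.1184 + 0.05524 = 1.174.
P₂ = e^(−E₂/kT) / Z = 0.05524/1.174 = 0.047.

0.047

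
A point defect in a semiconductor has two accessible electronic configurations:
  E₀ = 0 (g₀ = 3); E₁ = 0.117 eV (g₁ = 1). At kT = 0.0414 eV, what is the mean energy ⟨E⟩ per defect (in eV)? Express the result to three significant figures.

Eᵢ/kT = 0, 2.8261.
Z = Σ gᵢe^(−Eᵢ/kT) = 3·e^(−0) + 1·e^(−2.8261) = 3.0000 + 0.059243 = 3.0592.
⟨E⟩ = Σ Eᵢ gᵢe^(−Eᵢ/kT) / Z = (0·3.0000 + 0.117·0.059243) / 3.0592 = 0.00227 eV.

0.00227 eV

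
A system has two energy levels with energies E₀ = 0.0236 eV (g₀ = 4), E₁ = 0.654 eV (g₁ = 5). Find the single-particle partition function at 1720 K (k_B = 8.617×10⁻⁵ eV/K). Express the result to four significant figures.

Z = 3.472

k_BT = 8.617×10⁻⁵ × 1720 K = 0.148212 eV.
Eᵢ/kT = 0.159231, 4.41260.
Z = Σ gᵢe^(−Eᵢ/kT) = 4·e^(−0.159231) + 5·e^(−4.41260) = 3.41120 + 0.0606181 = 3.47182.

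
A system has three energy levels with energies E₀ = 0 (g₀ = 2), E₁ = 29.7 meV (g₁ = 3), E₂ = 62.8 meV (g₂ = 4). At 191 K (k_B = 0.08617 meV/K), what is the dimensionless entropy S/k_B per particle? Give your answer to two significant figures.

1.4

k_BT = 0.08617 × 191 K = 16.46 meV.
Eᵢ/kT = 0, 1.804, 3.815.
Z = Σ gᵢe^(−Eᵢ/kT) = 2·e^(−0) + 3·e^(−1.804) + 4·e^(−3.815) = 2.000 + 0.4939 + 0.08815 = 2.582.
⟨E⟩ = Σ EᵢPᵢ = 7.825 meV.
S/k_B = ln Z + ⟨E⟩/kT = ln(2.582) + 7.825/16.46 = 0.9486 + 0.4754 = 1.4.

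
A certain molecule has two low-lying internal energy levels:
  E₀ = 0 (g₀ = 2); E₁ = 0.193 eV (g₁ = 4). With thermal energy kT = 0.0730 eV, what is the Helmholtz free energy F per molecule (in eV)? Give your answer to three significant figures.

Eᵢ/kT = 0, 2.6438.
Z = Σ gᵢe^(−Eᵢ/kT) = 2·e^(−0) + 4·e^(−2.6438) = 2.0000 + 0.28436 = 2.2844.
F = −kT ln Z = −0.0730 × ln(2.2844) = −0.0730 × 0.82610 = -0.0603 eV.

-0.0603 eV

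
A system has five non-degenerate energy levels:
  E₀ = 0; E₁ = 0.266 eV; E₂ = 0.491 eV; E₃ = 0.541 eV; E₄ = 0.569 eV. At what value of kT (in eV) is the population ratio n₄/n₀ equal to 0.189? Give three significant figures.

0.342 eV

n₄/n₀ = exp[−(E₄−E₀)/kT] = 0.189.
⇒ (E₄−E₀)/kT = ln(1/0.189) = ln(5.2910) = 1.6660.
kT = 0.569 eV / 1.6660 = 0.342 eV.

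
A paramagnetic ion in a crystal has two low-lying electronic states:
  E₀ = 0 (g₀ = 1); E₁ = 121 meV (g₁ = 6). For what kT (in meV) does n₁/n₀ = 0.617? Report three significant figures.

53.2 meV

n₁/n₀ = (g₁/g₀) exp[−(E₁−E₀)/kT] = 0.617.
⇒ (E₁−E₀)/kT = ln((6/1)/0.617) = ln(9.7245) = 2.2746.
kT = 121 meV / 2.2746 = 53.2 meV.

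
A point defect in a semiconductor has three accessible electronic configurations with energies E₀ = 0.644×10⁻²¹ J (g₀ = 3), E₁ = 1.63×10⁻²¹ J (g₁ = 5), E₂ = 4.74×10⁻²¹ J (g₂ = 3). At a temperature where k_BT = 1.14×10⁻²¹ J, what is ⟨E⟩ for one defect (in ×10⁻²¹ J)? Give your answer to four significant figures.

1.109 ×10⁻²¹ J

Eᵢ/kT = 0.564912, 1.42982, 4.15789.
Z = Σ gᵢe^(−Eᵢ/kT) = 3·e^(−0.564912) + 5·e^(−1.42982) + 3·e^(−4.15789) = 1.70523 + 1.19676 + 0.0469216 = 2.94891.
⟨E⟩ = Σ Eᵢ gᵢe^(−Eᵢ/kT) / Z = (0.644·1.70523 + 1.63·1.19676 + 4.74·0.0469216) / 2.94891 = 1.109 ×10⁻²¹ J.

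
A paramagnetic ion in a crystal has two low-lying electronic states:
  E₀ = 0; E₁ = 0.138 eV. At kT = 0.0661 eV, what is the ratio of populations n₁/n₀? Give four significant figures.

n₁/n₀ = exp[−(E₁−E₀)/kT] = exp(−(0.138 eV)/(0.0661 eV)) = exp(-2.08775) = 0.1240.

0.1240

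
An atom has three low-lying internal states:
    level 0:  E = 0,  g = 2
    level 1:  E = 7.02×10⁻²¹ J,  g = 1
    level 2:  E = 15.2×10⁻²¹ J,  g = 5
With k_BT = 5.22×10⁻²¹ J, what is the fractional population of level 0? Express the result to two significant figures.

Eᵢ/kT = 0, 1.345, 2.912.
Z = Σ gᵢe^(−Eᵢ/kT) = 2·e^(−0) + 1·e^(−1.345) + 5·e^(−2.912) = 2.000 + 0.2605 + 0.2718 = 2.532.
P₀ = g₀ e^(−E₀/kT) / Z = 2.000/2.532 = 0.79.

0.79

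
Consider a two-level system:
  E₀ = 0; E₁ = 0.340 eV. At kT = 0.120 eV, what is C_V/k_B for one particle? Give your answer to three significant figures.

Eᵢ/kT = 0, 2.8333.
Z = Σ e^(−Eᵢ/kT) = e^(−0) + e^(−2.8333) = 1.0000 + 0.058818 = 1.0588.
⟨E⟩ = 0.018888 eV, ⟨E²⟩ = 0.0064218 eV².
C_V/k_B = (⟨E²⟩ − ⟨E⟩²)/(kT)² = (0.0064218 − 0.00035676)/0.014400 = 0.421.

0.421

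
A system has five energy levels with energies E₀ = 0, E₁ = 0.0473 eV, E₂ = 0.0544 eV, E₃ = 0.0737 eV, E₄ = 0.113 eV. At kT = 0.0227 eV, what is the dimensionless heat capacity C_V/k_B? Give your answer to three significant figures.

Eᵢ/kT = 0, 2.0837, 2.3965, 3.2467, 4.9780.
Z = Σ e^(−Eᵢ/kT) = e^(−0) + e^(−2.0837) + e^(−2.3965) + e^(−3.2467) + e^(−4.9780) = 1.0000 + 0.12447 + 0.091036 + 0.038902 + 0.0068878 = 1.2613.
⟨E⟩ = 0.011484 eV, ⟨E²⟩ = 0.00067164 eV².
C_V/k_B = (⟨E²⟩ − ⟨E⟩²)/(kT)² = (0.00067164 − 0.00013188)/0.00051529 = 1.05.

1.05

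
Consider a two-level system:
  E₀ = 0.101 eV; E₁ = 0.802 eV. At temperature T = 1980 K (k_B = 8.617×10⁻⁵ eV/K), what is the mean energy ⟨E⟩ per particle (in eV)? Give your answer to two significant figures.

0.11 eV

k_BT = 8.617×10⁻⁵ × 1980 K = 0.1706 eV.
Eᵢ/kT = 0.5920, 4.701.
Z = Σ e^(−Eᵢ/kT) = e^(−0.5920) + e^(−4.701) = 0.5532 + 0.009086 = 0.5623.
⟨E⟩ = Σ Eᵢ e^(−Eᵢ/kT) / Z = (0.101·0.5532 + 0.802·0.009086) / 0.5623 = 0.11 eV.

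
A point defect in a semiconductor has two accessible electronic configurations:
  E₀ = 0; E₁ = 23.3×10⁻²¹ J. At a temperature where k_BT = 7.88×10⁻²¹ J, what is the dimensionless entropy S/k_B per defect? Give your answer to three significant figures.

Eᵢ/kT = 0, 2.9569.
Z = Σ e^(−Eᵢ/kT) = e^(−0) + e^(−2.9569) = 1.0000 + 0.051980 = 1.0520.
⟨E⟩ = Σ EᵢPᵢ = 1.1513 ×10⁻²¹ J.
S/k_B = ln Z + ⟨E⟩/kT = ln(1.0520) + 1.1513/7.88 = 0.050693 + 0.14610 = 0.197.

0.197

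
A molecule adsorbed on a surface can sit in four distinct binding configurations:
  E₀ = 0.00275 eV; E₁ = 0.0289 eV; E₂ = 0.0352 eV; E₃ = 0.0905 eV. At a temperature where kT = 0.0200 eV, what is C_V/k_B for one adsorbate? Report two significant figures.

0.58

Eᵢ/kT = 0.1375, 1.445, 1.760, 4.525.
Z = Σ e^(−Eᵢ/kT) = e^(−0.1375) + e^(−1.445) + e^(−1.760) + e^(−4.525) = 0.8715 + 0.2357 + 0.1720 + 0.01083 = 1.290.
⟨E⟩ = 0.01259 eV, ⟨E²⟩ = 0.0003917 eV².
C_V/k_B = (⟨E²⟩ − ⟨E⟩²)/(kT)² = (0.0003917 − 0.0001585)/0.0004000 = 0.58.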